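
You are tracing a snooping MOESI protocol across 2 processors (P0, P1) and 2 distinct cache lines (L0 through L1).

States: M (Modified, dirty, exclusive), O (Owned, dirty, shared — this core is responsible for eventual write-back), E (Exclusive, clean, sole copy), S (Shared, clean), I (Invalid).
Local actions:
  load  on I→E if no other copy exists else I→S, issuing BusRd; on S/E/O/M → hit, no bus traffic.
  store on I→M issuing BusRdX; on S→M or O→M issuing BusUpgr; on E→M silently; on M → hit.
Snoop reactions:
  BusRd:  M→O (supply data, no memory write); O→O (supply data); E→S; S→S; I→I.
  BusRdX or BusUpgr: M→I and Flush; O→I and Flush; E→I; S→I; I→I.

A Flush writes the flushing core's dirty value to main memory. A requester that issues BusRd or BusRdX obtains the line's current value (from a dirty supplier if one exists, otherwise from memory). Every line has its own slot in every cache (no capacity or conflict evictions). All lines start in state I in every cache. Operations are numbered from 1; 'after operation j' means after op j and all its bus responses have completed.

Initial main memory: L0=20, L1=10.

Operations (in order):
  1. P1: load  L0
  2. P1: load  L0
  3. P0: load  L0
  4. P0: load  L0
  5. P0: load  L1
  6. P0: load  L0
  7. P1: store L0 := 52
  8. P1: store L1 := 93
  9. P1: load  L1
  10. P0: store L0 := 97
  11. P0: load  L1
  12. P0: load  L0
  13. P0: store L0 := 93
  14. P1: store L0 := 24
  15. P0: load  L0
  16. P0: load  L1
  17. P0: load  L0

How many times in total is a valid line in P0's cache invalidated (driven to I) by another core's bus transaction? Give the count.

invalidations = 3

  op1 P1: load  L0 → I/E on L0; bus BusRd; mem=20
  op2 P1: load  L0 → I/E on L0; bus (none); mem=20
  op3 P0: load  L0 → S/S on L0; bus BusRd; mem=20
  op4 P0: load  L0 → S/S on L0; bus (none); mem=20
  op5 P0: load  L1 → E/I on L1; bus BusRd; mem=10
  op6 P0: load  L0 → S/S on L0; bus (none); mem=20
  op7 P1: store L0 := 52 → I/M on L0; bus BusUpgr; mem=20
  op8 P1: store L1 := 93 → I/M on L1; bus BusRdX; mem=10
  op9 P1: load  L1 → I/M on L1; bus (none); mem=10
  op10 P0: store L0 := 97 → M/I on L0; bus BusRdX Flush; mem=52
  op11 P0: load  L1 → S/O on L1; bus BusRd; mem=10
  op12 P0: load  L0 → M/I on L0; bus (none); mem=52
  op13 P0: store L0 := 93 → M/I on L0; bus (none); mem=52
  op14 P1: store L0 := 24 → I/M on L0; bus BusRdX Flush; mem=93
  op15 P0: load  L0 → S/O on L0; bus BusRd; mem=93
  op16 P0: load  L1 → S/O on L1; bus (none); mem=10
  op17 P0: load  L0 → S/O on L0; bus (none); mem=93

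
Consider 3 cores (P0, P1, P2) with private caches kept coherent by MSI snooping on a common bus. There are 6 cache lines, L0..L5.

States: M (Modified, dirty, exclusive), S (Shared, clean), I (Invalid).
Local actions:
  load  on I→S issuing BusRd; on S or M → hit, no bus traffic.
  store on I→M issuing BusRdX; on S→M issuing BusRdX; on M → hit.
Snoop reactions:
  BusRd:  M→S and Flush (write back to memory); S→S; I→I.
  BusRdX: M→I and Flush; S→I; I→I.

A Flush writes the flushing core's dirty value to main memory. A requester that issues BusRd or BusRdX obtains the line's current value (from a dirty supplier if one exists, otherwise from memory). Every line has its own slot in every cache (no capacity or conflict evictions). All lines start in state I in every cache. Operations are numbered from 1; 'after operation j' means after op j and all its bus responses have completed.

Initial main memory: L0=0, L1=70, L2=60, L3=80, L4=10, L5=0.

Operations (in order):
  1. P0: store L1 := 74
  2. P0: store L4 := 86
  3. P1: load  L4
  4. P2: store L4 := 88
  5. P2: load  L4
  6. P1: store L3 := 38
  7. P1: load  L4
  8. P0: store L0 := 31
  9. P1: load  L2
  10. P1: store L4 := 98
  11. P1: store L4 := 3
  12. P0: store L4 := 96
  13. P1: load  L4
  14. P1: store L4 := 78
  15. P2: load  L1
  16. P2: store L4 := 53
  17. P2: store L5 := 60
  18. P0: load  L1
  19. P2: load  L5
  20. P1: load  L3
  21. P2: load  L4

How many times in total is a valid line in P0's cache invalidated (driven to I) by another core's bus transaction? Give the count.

invalidations = 2

[1] P0: store L1 := 74 | P0:M(74), P1:I, P2:I | bus: BusRdX
[2] P0: store L4 := 86 | P0:M(86), P1:I, P2:I | bus: BusRdX
[3] P1: load  L4 | P0:S(86), P1:S(86), P2:I | bus: BusRd,Flush
[4] P2: store L4 := 88 | P0:I, P1:I, P2:M(88) | bus: BusRdX
[5] P2: load  L4 | P0:I, P1:I, P2:M(88) | bus: none
[6] P1: store L3 := 38 | P0:I, P1:M(38), P2:I | bus: BusRdX
[7] P1: load  L4 | P0:I, P1:S(88), P2:S(88) | bus: BusRd,Flush
[8] P0: store L0 := 31 | P0:M(31), P1:I, P2:I | bus: BusRdX
[9] P1: load  L2 | P0:I, P1:S(60), P2:I | bus: BusRd
[10] P1: store L4 := 98 | P0:I, P1:M(98), P2:I | bus: BusRdX
[11] P1: store L4 := 3 | P0:I, P1:M(3), P2:I | bus: none
[12] P0: store L4 := 96 | P0:M(96), P1:I, P2:I | bus: BusRdX,Flush
[13] P1: load  L4 | P0:S(96), P1:S(96), P2:I | bus: BusRd,Flush
[14] P1: store L4 := 78 | P0:I, P1:M(78), P2:I | bus: BusRdX
[15] P2: load  L1 | P0:S(74), P1:I, P2:S(74) | bus: BusRd,Flush
[16] P2: store L4 := 53 | P0:I, P1:I, P2:M(53) | bus: BusRdX,Flush
[17] P2: store L5 := 60 | P0:I, P1:I, P2:M(60) | bus: BusRdX
[18] P0: load  L1 | P0:S(74), P1:I, P2:S(74) | bus: none
[19] P2: load  L5 | P0:I, P1:I, P2:M(60) | bus: none
[20] P1: load  L3 | P0:I, P1:M(38), P2:I | bus: none
[21] P2: load  L4 | P0:I, P1:I, P2:M(53) | bus: none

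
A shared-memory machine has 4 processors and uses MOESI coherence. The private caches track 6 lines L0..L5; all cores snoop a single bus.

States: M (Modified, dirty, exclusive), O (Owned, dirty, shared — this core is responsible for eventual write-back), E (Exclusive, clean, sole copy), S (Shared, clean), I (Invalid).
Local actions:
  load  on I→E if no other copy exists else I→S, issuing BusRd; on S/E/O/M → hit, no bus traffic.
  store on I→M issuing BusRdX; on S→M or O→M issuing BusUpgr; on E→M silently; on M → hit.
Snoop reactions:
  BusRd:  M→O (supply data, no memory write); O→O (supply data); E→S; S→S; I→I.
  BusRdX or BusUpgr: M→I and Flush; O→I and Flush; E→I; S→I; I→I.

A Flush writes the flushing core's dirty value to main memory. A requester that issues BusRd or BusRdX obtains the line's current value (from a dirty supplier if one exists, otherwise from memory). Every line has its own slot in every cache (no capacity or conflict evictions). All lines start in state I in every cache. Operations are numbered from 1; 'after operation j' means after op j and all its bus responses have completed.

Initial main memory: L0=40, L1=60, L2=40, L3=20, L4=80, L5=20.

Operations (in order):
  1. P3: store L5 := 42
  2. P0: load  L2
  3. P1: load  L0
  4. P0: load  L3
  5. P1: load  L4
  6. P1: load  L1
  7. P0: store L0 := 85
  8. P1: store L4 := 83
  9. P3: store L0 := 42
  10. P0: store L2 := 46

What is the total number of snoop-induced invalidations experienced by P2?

  op1 P3: store L5 := 42 → I/I/I/M on L5; bus BusRdX; mem=20
  op2 P0: load  L2 → E/I/I/I on L2; bus BusRd; mem=40
  op3 P1: load  L0 → I/E/I/I on L0; bus BusRd; mem=40
  op4 P0: load  L3 → E/I/I/I on L3; bus BusRd; mem=20
  op5 P1: load  L4 → I/E/I/I on L4; bus BusRd; mem=80
  op6 P1: load  L1 → I/E/I/I on L1; bus BusRd; mem=60
  op7 P0: store L0 := 85 → M/I/I/I on L0; bus BusRdX; mem=40
  op8 P1: store L4 := 83 → I/M/I/I on L4; bus (none); mem=80
  op9 P3: store L0 := 42 → I/I/I/M on L0; bus BusRdX Flush; mem=85
  op10 P0: store L2 := 46 → M/I/I/I on L2; bus (none); mem=40

invalidations = 0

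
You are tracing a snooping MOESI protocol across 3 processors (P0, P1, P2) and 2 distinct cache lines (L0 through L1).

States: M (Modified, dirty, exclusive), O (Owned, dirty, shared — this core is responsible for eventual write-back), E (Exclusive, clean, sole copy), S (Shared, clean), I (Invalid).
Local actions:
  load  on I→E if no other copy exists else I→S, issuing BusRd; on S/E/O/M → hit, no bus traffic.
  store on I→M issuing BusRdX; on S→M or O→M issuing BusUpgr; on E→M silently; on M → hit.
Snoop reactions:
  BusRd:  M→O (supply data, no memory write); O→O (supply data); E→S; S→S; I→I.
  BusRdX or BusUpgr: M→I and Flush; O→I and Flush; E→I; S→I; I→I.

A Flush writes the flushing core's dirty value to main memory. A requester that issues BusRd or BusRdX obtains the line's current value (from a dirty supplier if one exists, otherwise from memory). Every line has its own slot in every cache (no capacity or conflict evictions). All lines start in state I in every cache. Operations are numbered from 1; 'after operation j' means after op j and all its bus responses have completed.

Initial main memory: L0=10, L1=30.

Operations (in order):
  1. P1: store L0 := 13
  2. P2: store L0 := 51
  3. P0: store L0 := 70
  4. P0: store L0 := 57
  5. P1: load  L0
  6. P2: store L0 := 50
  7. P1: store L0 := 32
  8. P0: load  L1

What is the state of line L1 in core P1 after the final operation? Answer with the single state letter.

step 1: P1: store L0 := 13  ⟶  IMI  (L0)  txn=BusRdX  M[L0]=10
step 2: P2: store L0 := 51  ⟶  IIM  (L0)  txn=BusRdX+Flush  M[L0]=13
step 3: P0: store L0 := 70  ⟶  MII  (L0)  txn=BusRdX+Flush  M[L0]=51
step 4: P0: store L0 := 57  ⟶  MII  (L0)  txn=∅  M[L0]=51
step 5: P1: load  L0  ⟶  OSI  (L0)  txn=BusRd  M[L0]=51
step 6: P2: store L0 := 50  ⟶  IIM  (L0)  txn=BusRdX+Flush  M[L0]=57
step 7: P1: store L0 := 32  ⟶  IMI  (L0)  txn=BusRdX+Flush  M[L0]=50
step 8: P0: load  L1  ⟶  EII  (L1)  txn=BusRd  M[L1]=30

state = I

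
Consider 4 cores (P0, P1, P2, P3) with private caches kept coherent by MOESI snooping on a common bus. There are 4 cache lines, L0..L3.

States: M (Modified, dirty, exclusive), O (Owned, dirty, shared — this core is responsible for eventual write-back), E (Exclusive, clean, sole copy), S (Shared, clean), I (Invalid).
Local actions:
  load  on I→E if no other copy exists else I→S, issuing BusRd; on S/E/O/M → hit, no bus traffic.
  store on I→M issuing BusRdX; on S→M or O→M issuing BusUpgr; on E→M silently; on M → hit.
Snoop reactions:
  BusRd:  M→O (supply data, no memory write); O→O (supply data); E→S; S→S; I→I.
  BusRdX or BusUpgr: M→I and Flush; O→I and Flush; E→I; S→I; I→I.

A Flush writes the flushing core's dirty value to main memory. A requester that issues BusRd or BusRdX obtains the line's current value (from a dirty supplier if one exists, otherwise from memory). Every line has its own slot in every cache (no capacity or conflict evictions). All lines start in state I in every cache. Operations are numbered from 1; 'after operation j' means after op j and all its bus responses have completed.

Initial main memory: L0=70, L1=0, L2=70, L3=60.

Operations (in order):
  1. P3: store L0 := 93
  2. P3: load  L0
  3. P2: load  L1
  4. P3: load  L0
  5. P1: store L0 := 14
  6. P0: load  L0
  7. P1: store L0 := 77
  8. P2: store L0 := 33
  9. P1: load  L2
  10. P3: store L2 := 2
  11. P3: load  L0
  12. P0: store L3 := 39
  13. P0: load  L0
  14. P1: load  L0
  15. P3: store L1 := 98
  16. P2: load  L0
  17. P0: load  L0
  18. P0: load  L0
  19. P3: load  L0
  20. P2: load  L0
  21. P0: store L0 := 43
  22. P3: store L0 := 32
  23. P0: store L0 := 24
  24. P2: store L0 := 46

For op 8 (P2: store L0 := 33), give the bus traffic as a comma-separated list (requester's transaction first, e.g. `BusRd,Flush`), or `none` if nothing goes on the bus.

step 1: P3: store L0 := 93  ⟶  IIIM  (L0)  txn=BusRdX  M[L0]=70
step 2: P3: load  L0  ⟶  IIIM  (L0)  txn=∅  M[L0]=70
step 3: P2: load  L1  ⟶  IIEI  (L1)  txn=BusRd  M[L1]=0
step 4: P3: load  L0  ⟶  IIIM  (L0)  txn=∅  M[L0]=70
step 5: P1: store L0 := 14  ⟶  IMII  (L0)  txn=BusRdX+Flush  M[L0]=93
step 6: P0: load  L0  ⟶  SOII  (L0)  txn=BusRd  M[L0]=93
step 7: P1: store L0 := 77  ⟶  IMII  (L0)  txn=BusUpgr  M[L0]=93
step 8: P2: store L0 := 33  ⟶  IIMI  (L0)  txn=BusRdX+Flush  M[L0]=77
step 9: P1: load  L2  ⟶  IEII  (L2)  txn=BusRd  M[L2]=70
step 10: P3: store L2 := 2  ⟶  IIIM  (L2)  txn=BusRdX  M[L2]=70
step 11: P3: load  L0  ⟶  IIOS  (L0)  txn=BusRd  M[L0]=77
step 12: P0: store L3 := 39  ⟶  MIII  (L3)  txn=BusRdX  M[L3]=60
step 13: P0: load  L0  ⟶  SIOS  (L0)  txn=BusRd  M[L0]=77
step 14: P1: load  L0  ⟶  SSOS  (L0)  txn=BusRd  M[L0]=77
step 15: P3: store L1 := 98  ⟶  IIIM  (L1)  txn=BusRdX  M[L1]=0
step 16: P2: load  L0  ⟶  SSOS  (L0)  txn=∅  M[L0]=77
step 17: P0: load  L0  ⟶  SSOS  (L0)  txn=∅  M[L0]=77
step 18: P0: load  L0  ⟶  SSOS  (L0)  txn=∅  M[L0]=77
step 19: P3: load  L0  ⟶  SSOS  (L0)  txn=∅  M[L0]=77
step 20: P2: load  L0  ⟶  SSOS  (L0)  txn=∅  M[L0]=77
step 21: P0: store L0 := 43  ⟶  MIII  (L0)  txn=BusUpgr+Flush  M[L0]=33
step 22: P3: store L0 := 32  ⟶  IIIM  (L0)  txn=BusRdX+Flush  M[L0]=43
step 23: P0: store L0 := 24  ⟶  MIII  (L0)  txn=BusRdX+Flush  M[L0]=32
step 24: P2: store L0 := 46  ⟶  IIMI  (L0)  txn=BusRdX+Flush  M[L0]=24

bus = BusRdX,Flush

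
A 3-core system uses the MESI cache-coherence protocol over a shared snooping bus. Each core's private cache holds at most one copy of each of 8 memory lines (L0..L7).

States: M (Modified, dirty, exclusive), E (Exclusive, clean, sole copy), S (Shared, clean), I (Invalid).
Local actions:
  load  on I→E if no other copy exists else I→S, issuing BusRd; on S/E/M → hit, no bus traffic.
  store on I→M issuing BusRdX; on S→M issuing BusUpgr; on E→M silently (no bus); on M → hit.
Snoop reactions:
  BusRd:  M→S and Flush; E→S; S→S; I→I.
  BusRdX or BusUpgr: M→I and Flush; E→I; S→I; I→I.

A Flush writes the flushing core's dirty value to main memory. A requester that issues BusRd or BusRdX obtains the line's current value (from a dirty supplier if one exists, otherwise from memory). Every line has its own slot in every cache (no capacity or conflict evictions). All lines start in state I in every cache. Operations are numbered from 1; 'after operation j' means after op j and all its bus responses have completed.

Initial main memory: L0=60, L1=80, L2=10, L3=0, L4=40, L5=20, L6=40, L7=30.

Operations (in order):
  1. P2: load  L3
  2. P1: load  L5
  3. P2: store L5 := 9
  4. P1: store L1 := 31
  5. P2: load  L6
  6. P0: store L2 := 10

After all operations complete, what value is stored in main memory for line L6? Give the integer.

memory[L6] = 40

  op1 P2: load  L3 → I/I/E on L3; bus BusRd; mem=0
  op2 P1: load  L5 → I/E/I on L5; bus BusRd; mem=20
  op3 P2: store L5 := 9 → I/I/M on L5; bus BusRdX; mem=20
  op4 P1: store L1 := 31 → I/M/I on L1; bus BusRdX; mem=80
  op5 P2: load  L6 → I/I/E on L6; bus BusRd; mem=40
  op6 P0: store L2 := 10 → M/I/I on L2; bus BusRdX; mem=10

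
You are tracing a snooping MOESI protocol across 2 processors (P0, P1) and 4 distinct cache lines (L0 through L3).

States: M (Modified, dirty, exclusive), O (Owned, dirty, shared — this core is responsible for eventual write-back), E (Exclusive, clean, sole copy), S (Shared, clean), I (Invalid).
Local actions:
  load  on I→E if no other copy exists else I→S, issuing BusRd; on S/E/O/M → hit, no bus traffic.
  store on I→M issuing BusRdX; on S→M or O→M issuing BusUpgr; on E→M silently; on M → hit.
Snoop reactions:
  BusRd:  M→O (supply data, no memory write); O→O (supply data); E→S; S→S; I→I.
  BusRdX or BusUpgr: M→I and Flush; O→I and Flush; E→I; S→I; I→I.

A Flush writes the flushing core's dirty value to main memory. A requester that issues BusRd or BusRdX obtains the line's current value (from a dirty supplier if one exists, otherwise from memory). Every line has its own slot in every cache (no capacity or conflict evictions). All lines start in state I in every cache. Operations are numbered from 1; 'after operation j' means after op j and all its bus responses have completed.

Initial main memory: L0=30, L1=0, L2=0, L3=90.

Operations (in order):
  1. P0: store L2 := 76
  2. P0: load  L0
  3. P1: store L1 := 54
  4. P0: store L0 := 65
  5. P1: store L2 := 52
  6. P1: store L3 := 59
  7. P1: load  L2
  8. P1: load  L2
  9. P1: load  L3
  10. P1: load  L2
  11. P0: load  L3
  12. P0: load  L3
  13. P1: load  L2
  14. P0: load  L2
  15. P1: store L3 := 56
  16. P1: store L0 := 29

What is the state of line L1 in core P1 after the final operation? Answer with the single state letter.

[1] P0: store L2 := 76 | P0:M(76), P1:I | bus: BusRdX
[2] P0: load  L0 | P0:E(30), P1:I | bus: BusRd
[3] P1: store L1 := 54 | P0:I, P1:M(54) | bus: BusRdX
[4] P0: store L0 := 65 | P0:M(65), P1:I | bus: none
[5] P1: store L2 := 52 | P0:I, P1:M(52) | bus: BusRdX,Flush
[6] P1: store L3 := 59 | P0:I, P1:M(59) | bus: BusRdX
[7] P1: load  L2 | P0:I, P1:M(52) | bus: none
[8] P1: load  L2 | P0:I, P1:M(52) | bus: none
[9] P1: load  L3 | P0:I, P1:M(59) | bus: none
[10] P1: load  L2 | P0:I, P1:M(52) | bus: none
[11] P0: load  L3 | P0:S(59), P1:O(59) | bus: BusRd
[12] P0: load  L3 | P0:S(59), P1:O(59) | bus: none
[13] P1: load  L2 | P0:I, P1:M(52) | bus: none
[14] P0: load  L2 | P0:S(52), P1:O(52) | bus: BusRd
[15] P1: store L3 := 56 | P0:I, P1:M(56) | bus: BusUpgr
[16] P1: store L0 := 29 | P0:I, P1:M(29) | bus: BusRdX,Flush

state = M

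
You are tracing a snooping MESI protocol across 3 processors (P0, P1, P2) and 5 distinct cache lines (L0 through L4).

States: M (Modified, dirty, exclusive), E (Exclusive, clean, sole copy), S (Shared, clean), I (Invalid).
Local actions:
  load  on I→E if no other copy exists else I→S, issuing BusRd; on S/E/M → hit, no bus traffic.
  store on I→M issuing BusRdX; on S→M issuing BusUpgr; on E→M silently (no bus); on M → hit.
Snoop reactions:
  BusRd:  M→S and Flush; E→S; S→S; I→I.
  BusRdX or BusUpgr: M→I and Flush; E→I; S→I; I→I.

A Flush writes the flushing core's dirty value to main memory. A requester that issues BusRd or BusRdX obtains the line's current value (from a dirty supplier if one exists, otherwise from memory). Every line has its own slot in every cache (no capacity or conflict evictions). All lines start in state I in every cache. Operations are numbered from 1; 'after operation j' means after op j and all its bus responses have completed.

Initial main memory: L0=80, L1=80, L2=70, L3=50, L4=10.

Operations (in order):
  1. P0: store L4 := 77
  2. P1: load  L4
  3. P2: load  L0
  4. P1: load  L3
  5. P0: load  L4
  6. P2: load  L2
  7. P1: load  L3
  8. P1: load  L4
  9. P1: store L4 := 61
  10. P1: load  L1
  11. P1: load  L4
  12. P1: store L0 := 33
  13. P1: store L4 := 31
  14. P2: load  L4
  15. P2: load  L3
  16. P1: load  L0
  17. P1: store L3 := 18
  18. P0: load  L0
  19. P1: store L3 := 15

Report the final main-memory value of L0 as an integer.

memory[L0] = 33

[1] P0: store L4 := 77 | P0:M(77), P1:I, P2:I | bus: BusRdX
[2] P1: load  L4 | P0:S(77), P1:S(77), P2:I | bus: BusRd,Flush
[3] P2: load  L0 | P0:I, P1:I, P2:E(80) | bus: BusRd
[4] P1: load  L3 | P0:I, P1:E(50), P2:I | bus: BusRd
[5] P0: load  L4 | P0:S(77), P1:S(77), P2:I | bus: none
[6] P2: load  L2 | P0:I, P1:I, P2:E(70) | bus: BusRd
[7] P1: load  L3 | P0:I, P1:E(50), P2:I | bus: none
[8] P1: load  L4 | P0:S(77), P1:S(77), P2:I | bus: none
[9] P1: store L4 := 61 | P0:I, P1:M(61), P2:I | bus: BusUpgr
[10] P1: load  L1 | P0:I, P1:E(80), P2:I | bus: BusRd
[11] P1: load  L4 | P0:I, P1:M(61), P2:I | bus: none
[12] P1: store L0 := 33 | P0:I, P1:M(33), P2:I | bus: BusRdX
[13] P1: store L4 := 31 | P0:I, P1:M(31), P2:I | bus: none
[14] P2: load  L4 | P0:I, P1:S(31), P2:S(31) | bus: BusRd,Flush
[15] P2: load  L3 | P0:I, P1:S(50), P2:S(50) | bus: BusRd
[16] P1: load  L0 | P0:I, P1:M(33), P2:I | bus: none
[17] P1: store L3 := 18 | P0:I, P1:M(18), P2:I | bus: BusUpgr
[18] P0: load  L0 | P0:S(33), P1:S(33), P2:I | bus: BusRd,Flush
[19] P1: store L3 := 15 | P0:I, P1:M(15), P2:I | bus: none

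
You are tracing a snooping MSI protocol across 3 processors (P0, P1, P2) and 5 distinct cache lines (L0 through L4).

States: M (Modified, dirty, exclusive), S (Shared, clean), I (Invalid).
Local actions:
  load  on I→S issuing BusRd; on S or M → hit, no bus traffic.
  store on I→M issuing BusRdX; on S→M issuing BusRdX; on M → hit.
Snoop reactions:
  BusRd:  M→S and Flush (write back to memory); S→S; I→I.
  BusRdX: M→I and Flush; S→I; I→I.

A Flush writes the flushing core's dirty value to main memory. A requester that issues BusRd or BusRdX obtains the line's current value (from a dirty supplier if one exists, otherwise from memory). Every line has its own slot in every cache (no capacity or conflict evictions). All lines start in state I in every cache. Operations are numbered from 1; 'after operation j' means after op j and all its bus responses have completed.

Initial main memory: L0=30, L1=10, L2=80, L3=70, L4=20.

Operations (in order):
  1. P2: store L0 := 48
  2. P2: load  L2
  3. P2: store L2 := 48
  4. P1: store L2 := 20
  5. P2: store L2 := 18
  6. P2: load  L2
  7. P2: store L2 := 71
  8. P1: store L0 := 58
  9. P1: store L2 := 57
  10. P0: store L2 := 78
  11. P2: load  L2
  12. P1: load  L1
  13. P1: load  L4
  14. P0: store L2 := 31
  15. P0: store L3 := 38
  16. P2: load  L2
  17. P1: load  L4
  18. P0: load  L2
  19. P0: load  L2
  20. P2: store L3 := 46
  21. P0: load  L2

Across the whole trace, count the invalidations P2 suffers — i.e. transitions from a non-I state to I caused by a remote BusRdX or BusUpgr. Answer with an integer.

invalidations = 4

[1] P2: store L0 := 48 | P0:I, P1:I, P2:M(48) | bus: BusRdX
[2] P2: load  L2 | P0:I, P1:I, P2:S(80) | bus: BusRd
[3] P2: store L2 := 48 | P0:I, P1:I, P2:M(48) | bus: BusRdX
[4] P1: store L2 := 20 | P0:I, P1:M(20), P2:I | bus: BusRdX,Flush
[5] P2: store L2 := 18 | P0:I, P1:I, P2:M(18) | bus: BusRdX,Flush
[6] P2: load  L2 | P0:I, P1:I, P2:M(18) | bus: none
[7] P2: store L2 := 71 | P0:I, P1:I, P2:M(71) | bus: none
[8] P1: store L0 := 58 | P0:I, P1:M(58), P2:I | bus: BusRdX,Flush
[9] P1: store L2 := 57 | P0:I, P1:M(57), P2:I | bus: BusRdX,Flush
[10] P0: store L2 := 78 | P0:M(78), P1:I, P2:I | bus: BusRdX,Flush
[11] P2: load  L2 | P0:S(78), P1:I, P2:S(78) | bus: BusRd,Flush
[12] P1: load  L1 | P0:I, P1:S(10), P2:I | bus: BusRd
[13] P1: load  L4 | P0:I, P1:S(20), P2:I | bus: BusRd
[14] P0: store L2 := 31 | P0:M(31), P1:I, P2:I | bus: BusRdX
[15] P0: store L3 := 38 | P0:M(38), P1:I, P2:I | bus: BusRdX
[16] P2: load  L2 | P0:S(31), P1:I, P2:S(31) | bus: BusRd,Flush
[17] P1: load  L4 | P0:I, P1:S(20), P2:I | bus: none
[18] P0: load  L2 | P0:S(31), P1:I, P2:S(31) | bus: none
[19] P0: load  L2 | P0:S(31), P1:I, P2:S(31) | bus: none
[20] P2: store L3 := 46 | P0:I, P1:I, P2:M(46) | bus: BusRdX,Flush
[21] P0: load  L2 | P0:S(31), P1:I, P2:S(31) | bus: none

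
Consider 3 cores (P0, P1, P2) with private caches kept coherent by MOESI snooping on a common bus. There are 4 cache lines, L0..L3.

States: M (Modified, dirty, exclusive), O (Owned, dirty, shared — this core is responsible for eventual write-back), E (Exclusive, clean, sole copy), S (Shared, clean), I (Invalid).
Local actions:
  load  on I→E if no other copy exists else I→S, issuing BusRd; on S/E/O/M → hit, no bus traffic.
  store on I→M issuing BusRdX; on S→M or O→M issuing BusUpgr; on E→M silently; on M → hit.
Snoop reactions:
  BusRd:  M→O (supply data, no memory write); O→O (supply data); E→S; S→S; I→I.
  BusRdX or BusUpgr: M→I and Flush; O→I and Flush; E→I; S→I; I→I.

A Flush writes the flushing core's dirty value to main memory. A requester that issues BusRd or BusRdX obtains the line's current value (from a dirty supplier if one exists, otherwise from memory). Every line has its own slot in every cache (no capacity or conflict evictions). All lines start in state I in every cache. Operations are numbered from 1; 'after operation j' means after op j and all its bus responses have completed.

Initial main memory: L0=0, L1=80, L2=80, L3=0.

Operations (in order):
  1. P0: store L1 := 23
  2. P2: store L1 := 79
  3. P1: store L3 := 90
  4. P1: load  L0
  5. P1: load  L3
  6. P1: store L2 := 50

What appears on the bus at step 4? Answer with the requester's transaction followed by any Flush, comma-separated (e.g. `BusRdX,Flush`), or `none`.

bus = BusRd

[1] P0: store L1 := 23 | P0:M(23), P1:I, P2:I | bus: BusRdX
[2] P2: store L1 := 79 | P0:I, P1:I, P2:M(79) | bus: BusRdX,Flush
[3] P1: store L3 := 90 | P0:I, P1:M(90), P2:I | bus: BusRdX
[4] P1: load  L0 | P0:I, P1:E(0), P2:I | bus: BusRd
[5] P1: load  L3 | P0:I, P1:M(90), P2:I | bus: none
[6] P1: store L2 := 50 | P0:I, P1:M(50), P2:I | bus: BusRdX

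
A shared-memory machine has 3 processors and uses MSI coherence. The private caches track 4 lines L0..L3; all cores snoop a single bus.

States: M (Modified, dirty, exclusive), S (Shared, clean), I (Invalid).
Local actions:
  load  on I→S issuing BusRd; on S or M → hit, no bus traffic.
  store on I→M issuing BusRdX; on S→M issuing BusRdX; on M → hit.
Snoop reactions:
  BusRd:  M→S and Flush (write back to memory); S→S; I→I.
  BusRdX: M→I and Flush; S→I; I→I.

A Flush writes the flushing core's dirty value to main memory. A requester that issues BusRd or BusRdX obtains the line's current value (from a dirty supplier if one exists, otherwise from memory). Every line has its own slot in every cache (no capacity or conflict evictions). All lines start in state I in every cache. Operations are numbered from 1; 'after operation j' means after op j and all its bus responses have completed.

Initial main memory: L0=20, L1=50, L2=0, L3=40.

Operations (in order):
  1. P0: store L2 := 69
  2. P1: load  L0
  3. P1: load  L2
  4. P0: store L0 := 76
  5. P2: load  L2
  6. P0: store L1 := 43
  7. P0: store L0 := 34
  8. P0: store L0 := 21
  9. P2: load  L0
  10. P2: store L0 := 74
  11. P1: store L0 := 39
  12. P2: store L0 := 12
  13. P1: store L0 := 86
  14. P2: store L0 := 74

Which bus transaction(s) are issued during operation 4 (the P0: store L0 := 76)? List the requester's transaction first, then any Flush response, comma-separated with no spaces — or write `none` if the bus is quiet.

bus = BusRdX

[1] P0: store L2 := 69 | P0:M(69), P1:I, P2:I | bus: BusRdX
[2] P1: load  L0 | P0:I, P1:S(20), P2:I | bus: BusRd
[3] P1: load  L2 | P0:S(69), P1:S(69), P2:I | bus: BusRd,Flush
[4] P0: store L0 := 76 | P0:M(76), P1:I, P2:I | bus: BusRdX
[5] P2: load  L2 | P0:S(69), P1:S(69), P2:S(69) | bus: BusRd
[6] P0: store L1 := 43 | P0:M(43), P1:I, P2:I | bus: BusRdX
[7] P0: store L0 := 34 | P0:M(34), P1:I, P2:I | bus: none
[8] P0: store L0 := 21 | P0:M(21), P1:I, P2:I | bus: none
[9] P2: load  L0 | P0:S(21), P1:I, P2:S(21) | bus: BusRd,Flush
[10] P2: store L0 := 74 | P0:I, P1:I, P2:M(74) | bus: BusRdX
[11] P1: store L0 := 39 | P0:I, P1:M(39), P2:I | bus: BusRdX,Flush
[12] P2: store L0 := 12 | P0:I, P1:I, P2:M(12) | bus: BusRdX,Flush
[13] P1: store L0 := 86 | P0:I, P1:M(86), P2:I | bus: BusRdX,Flush
[14] P2: store L0 := 74 | P0:I, P1:I, P2:M(74) | bus: BusRdX,Flush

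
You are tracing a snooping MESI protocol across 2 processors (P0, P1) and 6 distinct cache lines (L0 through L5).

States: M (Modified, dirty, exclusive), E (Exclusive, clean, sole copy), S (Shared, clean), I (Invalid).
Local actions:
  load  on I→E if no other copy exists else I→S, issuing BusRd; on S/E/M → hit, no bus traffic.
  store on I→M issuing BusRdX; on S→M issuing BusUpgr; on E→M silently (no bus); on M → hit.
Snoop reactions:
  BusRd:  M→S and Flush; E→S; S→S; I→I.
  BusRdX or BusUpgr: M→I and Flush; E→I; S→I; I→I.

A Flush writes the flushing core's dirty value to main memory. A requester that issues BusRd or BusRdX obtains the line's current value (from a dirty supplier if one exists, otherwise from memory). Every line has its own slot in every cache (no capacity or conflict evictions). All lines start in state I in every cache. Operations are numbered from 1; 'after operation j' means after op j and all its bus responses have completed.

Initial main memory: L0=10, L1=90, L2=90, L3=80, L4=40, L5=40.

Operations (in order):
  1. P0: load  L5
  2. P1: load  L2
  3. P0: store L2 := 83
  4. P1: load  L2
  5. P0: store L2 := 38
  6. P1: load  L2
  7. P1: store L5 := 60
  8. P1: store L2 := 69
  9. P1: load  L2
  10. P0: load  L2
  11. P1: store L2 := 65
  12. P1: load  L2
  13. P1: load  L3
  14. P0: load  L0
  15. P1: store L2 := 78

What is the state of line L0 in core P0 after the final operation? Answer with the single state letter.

state = E

[1] P0: load  L5 | P0:E(40), P1:I | bus: BusRd
[2] P1: load  L2 | P0:I, P1:E(90) | bus: BusRd
[3] P0: store L2 := 83 | P0:M(83), P1:I | bus: BusRdX
[4] P1: load  L2 | P0:S(83), P1:S(83) | bus: BusRd,Flush
[5] P0: store L2 := 38 | P0:M(38), P1:I | bus: BusUpgr
[6] P1: load  L2 | P0:S(38), P1:S(38) | bus: BusRd,Flush
[7] P1: store L5 := 60 | P0:I, P1:M(60) | bus: BusRdX
[8] P1: store L2 := 69 | P0:I, P1:M(69) | bus: BusUpgr
[9] P1: load  L2 | P0:I, P1:M(69) | bus: none
[10] P0: load  L2 | P0:S(69), P1:S(69) | bus: BusRd,Flush
[11] P1: store L2 := 65 | P0:I, P1:M(65) | bus: BusUpgr
[12] P1: load  L2 | P0:I, P1:M(65) | bus: none
[13] P1: load  L3 | P0:I, P1:E(80) | bus: BusRd
[14] P0: load  L0 | P0:E(10), P1:I | bus: BusRd
[15] P1: store L2 := 78 | P0:I, P1:M(78) | bus: none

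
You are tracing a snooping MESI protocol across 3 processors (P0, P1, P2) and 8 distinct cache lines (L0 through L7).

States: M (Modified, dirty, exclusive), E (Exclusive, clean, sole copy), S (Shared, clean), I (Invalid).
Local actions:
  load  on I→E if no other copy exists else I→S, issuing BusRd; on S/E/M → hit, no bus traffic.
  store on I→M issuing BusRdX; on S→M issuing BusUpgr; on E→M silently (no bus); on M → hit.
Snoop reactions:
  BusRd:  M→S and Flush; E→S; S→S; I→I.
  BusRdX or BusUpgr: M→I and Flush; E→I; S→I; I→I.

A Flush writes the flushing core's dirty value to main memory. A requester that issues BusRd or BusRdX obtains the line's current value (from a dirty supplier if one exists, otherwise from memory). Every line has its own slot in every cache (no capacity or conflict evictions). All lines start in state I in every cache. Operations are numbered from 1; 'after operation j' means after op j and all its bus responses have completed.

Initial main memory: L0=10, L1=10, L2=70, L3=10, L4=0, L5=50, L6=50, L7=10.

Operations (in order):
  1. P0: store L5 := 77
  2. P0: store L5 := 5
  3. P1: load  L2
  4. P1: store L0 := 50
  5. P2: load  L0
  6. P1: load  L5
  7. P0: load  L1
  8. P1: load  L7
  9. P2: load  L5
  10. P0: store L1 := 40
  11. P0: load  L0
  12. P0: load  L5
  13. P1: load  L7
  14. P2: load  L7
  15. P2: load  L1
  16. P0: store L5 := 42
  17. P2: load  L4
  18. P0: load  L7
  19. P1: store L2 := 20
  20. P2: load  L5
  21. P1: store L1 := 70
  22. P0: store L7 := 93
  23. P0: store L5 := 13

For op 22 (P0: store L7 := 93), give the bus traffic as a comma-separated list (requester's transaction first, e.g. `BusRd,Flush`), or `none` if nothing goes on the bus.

bus = BusUpgr

1. P0: store L5 := 77  bus=[BusRdX]  L5: P0=M P1=I P2=I  mem[L5]=50
2. P0: store L5 := 5  bus=[-]  L5: P0=M P1=I P2=I  mem[L5]=50
3. P1: load  L2  bus=[BusRd]  L2: P0=I P1=E P2=I  mem[L2]=70
4. P1: store L0 := 50  bus=[BusRdX]  L0: P0=I P1=M P2=I  mem[L0]=10
5. P2: load  L0  bus=[BusRd,Flush]  L0: P0=I P1=S P2=S  mem[L0]=50
6. P1: load  L5  bus=[BusRd,Flush]  L5: P0=S P1=S P2=I  mem[L5]=5
7. P0: load  L1  bus=[BusRd]  L1: P0=E P1=I P2=I  mem[L1]=10
8. P1: load  L7  bus=[BusRd]  L7: P0=I P1=E P2=I  mem[L7]=10
9. P2: load  L5  bus=[BusRd]  L5: P0=S P1=S P2=S  mem[L5]=5
10. P0: store L1 := 40  bus=[-]  L1: P0=M P1=I P2=I  mem[L1]=10
11. P0: load  L0  bus=[BusRd]  L0: P0=S P1=S P2=S  mem[L0]=50
12. P0: load  L5  bus=[-]  L5: P0=S P1=S P2=S  mem[L5]=5
13. P1: load  L7  bus=[-]  L7: P0=I P1=E P2=I  mem[L7]=10
14. P2: load  L7  bus=[BusRd]  L7: P0=I P1=S P2=S  mem[L7]=10
15. P2: load  L1  bus=[BusRd,Flush]  L1: P0=S P1=I P2=S  mem[L1]=40
16. P0: store L5 := 42  bus=[BusUpgr]  L5: P0=M P1=I P2=I  mem[L5]=5
17. P2: load  L4  bus=[BusRd]  L4: P0=I P1=I P2=E  mem[L4]=0
18. P0: load  L7  bus=[BusRd]  L7: P0=S P1=S P2=S  mem[L7]=10
19. P1: store L2 := 20  bus=[-]  L2: P0=I P1=M P2=I  mem[L2]=70
20. P2: load  L5  bus=[BusRd,Flush]  L5: P0=S P1=I P2=S  mem[L5]=42
21. P1: store L1 := 70  bus=[BusRdX]  L1: P0=I P1=M P2=I  mem[L1]=40
22. P0: store L7 := 93  bus=[BusUpgr]  L7: P0=M P1=I P2=I  mem[L7]=10
23. P0: store L5 := 13  bus=[BusUpgr]  L5: P0=M P1=I P2=I  mem[L5]=42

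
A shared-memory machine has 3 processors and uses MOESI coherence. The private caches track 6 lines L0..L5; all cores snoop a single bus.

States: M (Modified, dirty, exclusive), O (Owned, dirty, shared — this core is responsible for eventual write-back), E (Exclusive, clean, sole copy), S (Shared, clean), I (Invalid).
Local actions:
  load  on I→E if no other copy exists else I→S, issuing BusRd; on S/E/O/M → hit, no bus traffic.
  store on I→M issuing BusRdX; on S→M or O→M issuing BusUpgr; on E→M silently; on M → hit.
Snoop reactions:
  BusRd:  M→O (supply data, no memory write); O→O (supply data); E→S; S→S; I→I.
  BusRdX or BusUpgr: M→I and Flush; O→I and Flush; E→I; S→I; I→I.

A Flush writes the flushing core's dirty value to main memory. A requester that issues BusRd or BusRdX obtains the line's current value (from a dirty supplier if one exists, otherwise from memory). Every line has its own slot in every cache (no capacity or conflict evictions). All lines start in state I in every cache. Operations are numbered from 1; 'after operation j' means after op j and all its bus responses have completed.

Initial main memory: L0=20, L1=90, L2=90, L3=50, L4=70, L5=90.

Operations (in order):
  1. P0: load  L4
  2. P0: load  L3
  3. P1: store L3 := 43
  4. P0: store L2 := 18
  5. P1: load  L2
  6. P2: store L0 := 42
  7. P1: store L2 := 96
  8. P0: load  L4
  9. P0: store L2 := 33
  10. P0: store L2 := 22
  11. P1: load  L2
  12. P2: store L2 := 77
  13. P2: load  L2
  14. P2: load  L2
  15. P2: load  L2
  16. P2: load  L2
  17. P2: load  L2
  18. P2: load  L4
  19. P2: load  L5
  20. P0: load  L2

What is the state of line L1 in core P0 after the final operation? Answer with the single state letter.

  op1 P0: load  L4 → E/I/I on L4; bus BusRd; mem=70
  op2 P0: load  L3 → E/I/I on L3; bus BusRd; mem=50
  op3 P1: store L3 := 43 → I/M/I on L3; bus BusRdX; mem=50
  op4 P0: store L2 := 18 → M/I/I on L2; bus BusRdX; mem=90
  op5 P1: load  L2 → O/S/I on L2; bus BusRd; mem=90
  op6 P2: store L0 := 42 → I/I/M on L0; bus BusRdX; mem=20
  op7 P1: store L2 := 96 → I/M/I on L2; bus BusUpgr Flush; mem=18
  op8 P0: load  L4 → E/I/I on L4; bus (none); mem=70
  op9 P0: store L2 := 33 → M/I/I on L2; bus BusRdX Flush; mem=96
  op10 P0: store L2 := 22 → M/I/I on L2; bus (none); mem=96
  op11 P1: load  L2 → O/S/I on L2; bus BusRd; mem=96
  op12 P2: store L2 := 77 → I/I/M on L2; bus BusRdX Flush; mem=22
  op13 P2: load  L2 → I/I/M on L2; bus (none); mem=22
  op14 P2: load  L2 → I/I/M on L2; bus (none); mem=22
  op15 P2: load  L2 → I/I/M on L2; bus (none); mem=22
  op16 P2: load  L2 → I/I/M on L2; bus (none); mem=22
  op17 P2: load  L2 → I/I/M on L2; bus (none); mem=22
  op18 P2: load  L4 → S/I/S on L4; bus BusRd; mem=70
  op19 P2: load  L5 → I/I/E on L5; bus BusRd; mem=90
  op20 P0: load  L2 → S/I/O on L2; bus BusRd; mem=22

state = I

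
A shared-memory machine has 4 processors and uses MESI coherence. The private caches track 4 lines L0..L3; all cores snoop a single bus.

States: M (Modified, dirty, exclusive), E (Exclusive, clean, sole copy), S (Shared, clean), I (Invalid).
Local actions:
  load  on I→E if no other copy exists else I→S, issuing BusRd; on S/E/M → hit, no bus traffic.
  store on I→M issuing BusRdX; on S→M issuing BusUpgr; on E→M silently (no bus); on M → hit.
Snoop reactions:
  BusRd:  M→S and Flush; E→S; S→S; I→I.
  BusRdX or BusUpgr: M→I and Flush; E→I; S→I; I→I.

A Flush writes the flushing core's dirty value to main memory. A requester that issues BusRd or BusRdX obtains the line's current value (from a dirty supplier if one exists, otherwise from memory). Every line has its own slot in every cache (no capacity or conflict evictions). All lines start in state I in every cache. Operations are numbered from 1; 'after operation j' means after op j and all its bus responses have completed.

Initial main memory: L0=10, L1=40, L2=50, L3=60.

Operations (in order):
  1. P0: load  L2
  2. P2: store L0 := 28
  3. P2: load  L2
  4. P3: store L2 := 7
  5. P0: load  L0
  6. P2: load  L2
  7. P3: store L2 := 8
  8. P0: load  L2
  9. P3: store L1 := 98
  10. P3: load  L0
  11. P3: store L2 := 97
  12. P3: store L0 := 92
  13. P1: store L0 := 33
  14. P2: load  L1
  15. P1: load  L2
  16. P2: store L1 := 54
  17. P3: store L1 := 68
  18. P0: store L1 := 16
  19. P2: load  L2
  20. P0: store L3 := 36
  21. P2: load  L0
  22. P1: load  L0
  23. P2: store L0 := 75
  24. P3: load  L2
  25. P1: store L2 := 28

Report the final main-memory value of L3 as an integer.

memory[L3] = 60

  op1 P0: load  L2 → E/I/I/I on L2; bus BusRd; mem=50
  op2 P2: store L0 := 28 → I/I/M/I on L0; bus BusRdX; mem=10
  op3 P2: load  L2 → S/I/S/I on L2; bus BusRd; mem=50
  op4 P3: store L2 := 7 → I/I/I/M on L2; bus BusRdX; mem=50
  op5 P0: load  L0 → S/I/S/I on L0; bus BusRd Flush; mem=28
  op6 P2: load  L2 → I/I/S/S on L2; bus BusRd Flush; mem=7
  op7 P3: store L2 := 8 → I/I/I/M on L2; bus BusUpgr; mem=7
  op8 P0: load  L2 → S/I/I/S on L2; bus BusRd Flush; mem=8
  op9 P3: store L1 := 98 → I/I/I/M on L1; bus BusRdX; mem=40
  op10 P3: load  L0 → S/I/S/S on L0; bus BusRd; mem=28
  op11 P3: store L2 := 97 → I/I/I/M on L2; bus BusUpgr; mem=8
  op12 P3: store L0 := 92 → I/I/I/M on L0; bus BusUpgr; mem=28
  op13 P1: store L0 := 33 → I/M/I/I on L0; bus BusRdX Flush; mem=92
  op14 P2: load  L1 → I/I/S/S on L1; bus BusRd Flush; mem=98
  op15 P1: load  L2 → I/S/I/S on L2; bus BusRd Flush; mem=97
  op16 P2: store L1 := 54 → I/I/M/I on L1; bus BusUpgr; mem=98
  op17 P3: store L1 := 68 → I/I/I/M on L1; bus BusRdX Flush; mem=54
  op18 P0: store L1 := 16 → M/I/I/I on L1; bus BusRdX Flush; mem=68
  op19 P2: load  L2 → I/S/S/S on L2; bus BusRd; mem=97
  op20 P0: store L3 := 36 → M/I/I/I on L3; bus BusRdX; mem=60
  op21 P2: load  L0 → I/S/S/I on L0; bus BusRd Flush; mem=33
  op22 P1: load  L0 → I/S/S/I on L0; bus (none); mem=33
  op23 P2: store L0 := 75 → I/I/M/I on L0; bus BusUpgr; mem=33
  op24 P3: load  L2 → I/S/S/S on L2; bus (none); mem=97
  op25 P1: store L2 := 28 → I/M/I/I on L2; bus BusUpgr; mem=97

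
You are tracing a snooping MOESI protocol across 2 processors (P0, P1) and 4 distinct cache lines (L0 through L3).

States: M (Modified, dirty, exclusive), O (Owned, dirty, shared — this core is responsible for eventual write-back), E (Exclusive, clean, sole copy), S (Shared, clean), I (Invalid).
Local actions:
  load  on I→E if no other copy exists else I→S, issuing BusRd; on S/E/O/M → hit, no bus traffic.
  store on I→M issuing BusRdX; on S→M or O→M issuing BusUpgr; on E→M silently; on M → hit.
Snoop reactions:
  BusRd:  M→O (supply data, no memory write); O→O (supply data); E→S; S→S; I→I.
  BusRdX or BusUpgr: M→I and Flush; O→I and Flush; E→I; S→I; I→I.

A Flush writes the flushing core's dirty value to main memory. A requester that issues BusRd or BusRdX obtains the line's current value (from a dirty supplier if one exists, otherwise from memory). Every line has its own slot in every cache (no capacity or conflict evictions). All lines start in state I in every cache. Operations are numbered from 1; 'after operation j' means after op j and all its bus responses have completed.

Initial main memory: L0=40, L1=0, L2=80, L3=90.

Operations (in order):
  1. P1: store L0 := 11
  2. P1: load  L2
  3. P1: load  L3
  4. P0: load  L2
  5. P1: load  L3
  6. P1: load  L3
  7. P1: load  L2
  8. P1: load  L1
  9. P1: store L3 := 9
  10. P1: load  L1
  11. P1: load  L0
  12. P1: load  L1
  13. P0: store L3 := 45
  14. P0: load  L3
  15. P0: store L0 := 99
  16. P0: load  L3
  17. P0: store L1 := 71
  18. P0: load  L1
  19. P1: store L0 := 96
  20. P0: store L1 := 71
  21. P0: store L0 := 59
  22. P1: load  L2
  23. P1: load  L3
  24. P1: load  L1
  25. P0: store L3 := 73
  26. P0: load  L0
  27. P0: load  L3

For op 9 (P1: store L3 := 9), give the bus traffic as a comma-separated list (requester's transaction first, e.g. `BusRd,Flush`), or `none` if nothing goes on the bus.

bus = none

  op1 P1: store L0 := 11 → I/M on L0; bus BusRdX; mem=40
  op2 P1: load  L2 → I/E on L2; bus BusRd; mem=80
  op3 P1: load  L3 → I/E on L3; bus BusRd; mem=90
  op4 P0: load  L2 → S/S on L2; bus BusRd; mem=80
  op5 P1: load  L3 → I/E on L3; bus (none); mem=90
  op6 P1: load  L3 → I/E on L3; bus (none); mem=90
  op7 P1: load  L2 → S/S on L2; bus (none); mem=80
  op8 P1: load  L1 → I/E on L1; bus BusRd; mem=0
  op9 P1: store L3 := 9 → I/M on L3; bus (none); mem=90
  op10 P1: load  L1 → I/E on L1; bus (none); mem=0
  op11 P1: load  L0 → I/M on L0; bus (none); mem=40
  op12 P1: load  L1 → I/E on L1; bus (none); mem=0
  op13 P0: store L3 := 45 → M/I on L3; bus BusRdX Flush; mem=9
  op14 P0: load  L3 → M/I on L3; bus (none); mem=9
  op15 P0: store L0 := 99 → M/I on L0; bus BusRdX Flush; mem=11
  op16 P0: load  L3 → M/I on L3; bus (none); mem=9
  op17 P0: store L1 := 71 → M/I on L1; bus BusRdX; mem=0
  op18 P0: load  L1 → M/I on L1; bus (none); mem=0
  op19 P1: store L0 := 96 → I/M on L0; bus BusRdX Flush; mem=99
  op20 P0: store L1 := 71 → M/I on L1; bus (none); mem=0
  op21 P0: store L0 := 59 → M/I on L0; bus BusRdX Flush; mem=96
  op22 P1: load  L2 → S/S on L2; bus (none); mem=80
  op23 P1: load  L3 → O/S on L3; bus BusRd; mem=9
  op24 P1: load  L1 → O/S on L1; bus BusRd; mem=0
  op25 P0: store L3 := 73 → M/I on L3; bus BusUpgr; mem=9
  op26 P0: load  L0 → M/I on L0; bus (none); mem=96
  op27 P0: load  L3 → M/I on L3; bus (none); mem=9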